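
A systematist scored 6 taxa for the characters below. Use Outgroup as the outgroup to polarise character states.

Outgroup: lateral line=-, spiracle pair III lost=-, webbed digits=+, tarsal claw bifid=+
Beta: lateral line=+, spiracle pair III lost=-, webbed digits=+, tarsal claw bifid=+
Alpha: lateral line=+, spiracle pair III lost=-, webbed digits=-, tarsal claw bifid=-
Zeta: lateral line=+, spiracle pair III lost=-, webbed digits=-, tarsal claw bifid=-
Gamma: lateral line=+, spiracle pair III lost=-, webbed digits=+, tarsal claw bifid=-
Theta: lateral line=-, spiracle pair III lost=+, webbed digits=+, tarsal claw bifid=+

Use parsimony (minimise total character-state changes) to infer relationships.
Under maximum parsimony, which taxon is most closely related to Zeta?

Alpha

Character polarity is set by the outgroup: the derived state is whichever differs from the outgroup's state, so for webbed digits, tarsal claw bifid the derived state is '-', and for the remaining characters it is '+'.
lateral line: derived state '+' in Alpha, Beta, Gamma, and Zeta only — synapomorphy for {Alpha, Beta, Gamma, Zeta}.
spiracle pair III lost: derived state '+' in Theta only — an autapomorphy, so it tells us nothing about relationships among taxa.
Only Alpha and Zeta show the derived state '-' for webbed digits, supporting them as a clade.
tarsal claw bifid: derived state '-' in Alpha, Gamma, and Zeta only — synapomorphy for {Alpha, Gamma, Zeta}.
Most parsimonious ingroup topology: ((Beta,((Alpha,Zeta),Gamma)),Theta).
Zeta and Alpha form a cherry on this tree, so they are sister taxa.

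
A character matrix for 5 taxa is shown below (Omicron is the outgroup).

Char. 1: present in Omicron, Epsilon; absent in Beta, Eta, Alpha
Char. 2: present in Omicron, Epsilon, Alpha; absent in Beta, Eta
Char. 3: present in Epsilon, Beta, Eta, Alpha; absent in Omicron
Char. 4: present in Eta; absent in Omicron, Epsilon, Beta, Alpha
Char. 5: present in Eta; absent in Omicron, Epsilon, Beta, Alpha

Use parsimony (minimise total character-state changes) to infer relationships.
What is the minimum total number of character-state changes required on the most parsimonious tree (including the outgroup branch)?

5

Character polarity is set by the outgroup: the derived state is whichever differs from the outgroup's state, so for Char. 1, Char. 2 the derived state is 'absent', and for the remaining characters it is 'present'.
Char. 1: derived state 'absent' in Alpha, Beta, and Eta only — synapomorphy for {Alpha, Beta, Eta}.
Char. 2 (derived state 'absent') is shared by Beta and Eta — a synapomorphy uniting that clade.
Char. 3 (derived state 'present') is shared by all ingroup taxa — unites the whole ingroup.
Char. 4: derived state 'present' in Eta only — an autapomorphy, so it tells us nothing about relationships among taxa.
Char. 5: derived state 'present' in Eta only — an autapomorphy, so it tells us nothing about relationships among taxa.
Most parsimonious ingroup topology: (Epsilon,((Beta,Eta),Alpha)).
Changes per character on this tree: Char. 1: 1; Char. 2: 1; Char. 3: 1; Char. 4: 1; Char. 5: 1.
Total = 5.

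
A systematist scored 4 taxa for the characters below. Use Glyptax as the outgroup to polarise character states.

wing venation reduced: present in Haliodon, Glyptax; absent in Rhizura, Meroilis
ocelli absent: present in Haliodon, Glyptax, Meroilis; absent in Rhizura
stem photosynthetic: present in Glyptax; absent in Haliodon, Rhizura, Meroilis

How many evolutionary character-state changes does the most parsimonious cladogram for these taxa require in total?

3

The outgroup has state 'present' for every character, so 'absent' is the derived state throughout.
Only Meroilis and Rhizura show the derived state 'absent' for wing venation reduced, supporting them as a clade.
ocelli absent: derived state 'absent' in Rhizura only — an autapomorphy, so it tells us nothing about relationships among taxa.
stem photosynthetic (derived state 'absent') is shared by all ingroup taxa — unites the whole ingroup.
Most parsimonious ingroup topology: (Haliodon,(Rhizura,Meroilis)).
Changes per character on this tree: wing venation reduced: 1; ocelli absent: 1; stem photosynthetic: 1.
Total = 3.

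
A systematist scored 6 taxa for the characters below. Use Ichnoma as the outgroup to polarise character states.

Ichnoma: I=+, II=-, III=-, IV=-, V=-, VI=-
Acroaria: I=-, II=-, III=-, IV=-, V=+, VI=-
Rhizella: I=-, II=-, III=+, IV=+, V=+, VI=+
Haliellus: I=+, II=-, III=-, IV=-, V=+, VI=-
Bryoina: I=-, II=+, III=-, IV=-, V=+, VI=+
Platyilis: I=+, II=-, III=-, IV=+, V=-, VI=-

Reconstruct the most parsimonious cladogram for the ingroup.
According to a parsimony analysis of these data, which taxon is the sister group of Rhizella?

Character polarity is set by the outgroup: the derived state is whichever differs from the outgroup's state, so for I the derived state is '-', and for the remaining characters it is '+'.
Only Acroaria, Bryoina, and Rhizella show the derived state '-' for I, supporting them as a clade.
II (derived state '+') is unique to Bryoina (autapomorphy; uninformative for grouping).
III: derived state '+' in Rhizella only — an autapomorphy, so it tells us nothing about relationships among taxa.
IV groups Platyilis and Rhizella, which is incompatible with the clades supported by the remaining characters; treating it as convergent (homoplasy) costs fewer steps than any alternative tree.
V: derived state '+' in Acroaria, Bryoina, Haliellus, and Rhizella only — synapomorphy for {Acroaria, Bryoina, Haliellus, Rhizella}.
VI (derived state '+') is shared by Bryoina and Rhizella — a synapomorphy uniting that clade.
Most parsimonious ingroup topology: (((Acroaria,(Rhizella,Bryoina)),Haliellus),Platyilis).
Rhizella and Bryoina form a cherry on this tree, so they are sister taxa.

Bryoina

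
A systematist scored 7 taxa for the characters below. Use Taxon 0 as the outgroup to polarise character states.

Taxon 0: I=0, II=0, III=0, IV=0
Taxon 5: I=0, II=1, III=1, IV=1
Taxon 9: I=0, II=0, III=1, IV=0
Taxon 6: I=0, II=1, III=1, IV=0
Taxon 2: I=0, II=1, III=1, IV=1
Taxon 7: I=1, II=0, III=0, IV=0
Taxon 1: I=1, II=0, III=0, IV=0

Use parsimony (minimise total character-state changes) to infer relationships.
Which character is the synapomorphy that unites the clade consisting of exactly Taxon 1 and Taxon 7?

I

The outgroup has state '0' for every character, so '1' is the derived state throughout.
I (derived state '1') is shared by Taxon 1 and Taxon 7 — a synapomorphy uniting that clade.
Only Taxon 2, Taxon 5, and Taxon 6 show the derived state '1' for II, supporting them as a clade.
III: derived state '1' in Taxon 2, Taxon 5, Taxon 6, and Taxon 9 only — synapomorphy for {Taxon 2, Taxon 5, Taxon 6, Taxon 9}.
IV (derived state '1') is shared by Taxon 2 and Taxon 5 — a synapomorphy uniting that clade.
Most parsimonious ingroup topology: ((((Taxon 5,Taxon 2),Taxon 6),Taxon 9),(Taxon 7,Taxon 1)).
The clade {Taxon 1, Taxon 7} is supported by I: its derived state '1' occurs in exactly those taxa and in no other taxon (including the outgroup).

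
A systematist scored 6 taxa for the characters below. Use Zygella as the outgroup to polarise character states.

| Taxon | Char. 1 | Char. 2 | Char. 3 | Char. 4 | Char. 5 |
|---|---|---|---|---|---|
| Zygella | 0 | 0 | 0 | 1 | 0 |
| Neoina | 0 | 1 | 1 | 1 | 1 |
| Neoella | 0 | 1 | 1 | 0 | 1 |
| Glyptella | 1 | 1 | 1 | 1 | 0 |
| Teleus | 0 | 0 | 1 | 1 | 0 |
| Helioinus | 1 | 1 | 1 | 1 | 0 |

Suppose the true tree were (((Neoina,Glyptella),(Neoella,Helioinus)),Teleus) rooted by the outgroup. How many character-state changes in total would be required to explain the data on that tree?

Map each character onto (((Neoina,Glyptella),(Neoella,Helioinus)),Teleus) (rooted by Zygella) and count the minimum state changes it requires (Fitch parsimony):
Char. 1: 2; Char. 2: 1; Char. 3: 1; Char. 4: 1; Char. 5: 2.
Total tree length = 7.

7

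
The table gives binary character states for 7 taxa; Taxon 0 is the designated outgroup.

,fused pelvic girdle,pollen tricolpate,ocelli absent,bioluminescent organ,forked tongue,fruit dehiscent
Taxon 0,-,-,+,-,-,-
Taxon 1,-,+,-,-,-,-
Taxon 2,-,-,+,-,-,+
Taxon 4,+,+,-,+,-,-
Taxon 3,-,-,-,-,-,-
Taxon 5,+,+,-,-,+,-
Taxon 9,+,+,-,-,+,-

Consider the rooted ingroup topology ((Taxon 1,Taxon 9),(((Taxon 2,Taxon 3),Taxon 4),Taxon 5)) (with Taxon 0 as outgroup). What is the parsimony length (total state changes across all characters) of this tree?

11

Map each character onto ((Taxon 1,Taxon 9),(((Taxon 2,Taxon 3),Taxon 4),Taxon 5)) (rooted by Taxon 0) and count the minimum state changes it requires (Fitch parsimony):
fused pelvic girdle: 3; pollen tricolpate: 2; ocelli absent: 2; bioluminescent organ: 1; forked tongue: 2; fruit dehiscent: 1.
Total tree length = 11.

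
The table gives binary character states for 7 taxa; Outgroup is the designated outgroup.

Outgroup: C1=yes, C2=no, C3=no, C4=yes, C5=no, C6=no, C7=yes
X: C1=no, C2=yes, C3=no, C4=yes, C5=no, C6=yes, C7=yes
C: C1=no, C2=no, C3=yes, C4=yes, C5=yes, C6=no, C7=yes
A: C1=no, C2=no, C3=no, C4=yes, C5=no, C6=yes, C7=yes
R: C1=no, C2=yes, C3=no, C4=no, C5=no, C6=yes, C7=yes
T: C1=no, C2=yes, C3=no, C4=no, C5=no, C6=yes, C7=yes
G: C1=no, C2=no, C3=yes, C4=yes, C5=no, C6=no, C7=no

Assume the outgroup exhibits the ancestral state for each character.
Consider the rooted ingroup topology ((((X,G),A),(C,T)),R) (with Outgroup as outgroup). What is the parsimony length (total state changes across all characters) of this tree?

13

Map each character onto ((((X,G),A),(C,T)),R) (rooted by Outgroup) and count the minimum state changes it requires (Fitch parsimony):
C1: 1; C2: 3; C3: 2; C4: 2; C5: 1; C6: 3; C7: 1.
Total tree length = 13.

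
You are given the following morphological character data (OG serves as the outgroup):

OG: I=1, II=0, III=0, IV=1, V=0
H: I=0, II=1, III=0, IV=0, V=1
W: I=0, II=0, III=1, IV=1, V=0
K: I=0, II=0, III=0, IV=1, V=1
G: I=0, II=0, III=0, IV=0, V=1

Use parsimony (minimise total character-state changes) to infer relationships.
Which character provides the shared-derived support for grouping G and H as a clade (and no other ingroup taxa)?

IV

Character polarity is set by the outgroup: the derived state is whichever differs from the outgroup's state, so for I, IV the derived state is '0', and for the remaining characters it is '1'.
All ingroup taxa share the derived state '0' for I; it defines the ingroup but does not resolve relationships within it.
II (derived state '1') is unique to H (autapomorphy; uninformative for grouping).
III (derived state '1') is unique to W (autapomorphy; uninformative for grouping).
Only G and H show the derived state '0' for IV, supporting them as a clade.
V: derived state '1' in G, H, and K only — synapomorphy for {G, H, K}.
Most parsimonious ingroup topology: (((H,G),K),W).
The clade {G, H} is supported by IV: its derived state '0' occurs in exactly those taxa and in no other taxon (including the outgroup).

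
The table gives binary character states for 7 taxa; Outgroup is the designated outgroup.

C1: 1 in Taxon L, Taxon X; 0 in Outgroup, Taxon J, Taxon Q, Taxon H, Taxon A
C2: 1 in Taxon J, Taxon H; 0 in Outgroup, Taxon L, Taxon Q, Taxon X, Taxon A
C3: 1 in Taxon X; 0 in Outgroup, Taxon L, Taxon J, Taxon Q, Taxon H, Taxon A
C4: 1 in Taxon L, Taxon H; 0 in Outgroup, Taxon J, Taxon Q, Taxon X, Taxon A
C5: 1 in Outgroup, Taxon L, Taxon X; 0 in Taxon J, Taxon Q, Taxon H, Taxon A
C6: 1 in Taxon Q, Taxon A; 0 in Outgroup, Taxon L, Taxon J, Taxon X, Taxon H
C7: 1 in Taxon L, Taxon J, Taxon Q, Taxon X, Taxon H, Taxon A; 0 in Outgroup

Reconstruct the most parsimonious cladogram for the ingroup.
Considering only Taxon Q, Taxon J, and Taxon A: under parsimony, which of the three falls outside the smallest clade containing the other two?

Character polarity is set by the outgroup: the derived state is whichever differs from the outgroup's state, so for C5 the derived state is '0', and for the remaining characters it is '1'.
C1 (derived state '1') is shared by Taxon L and Taxon X — a synapomorphy uniting that clade.
C2: derived state '1' in Taxon H and Taxon J only — synapomorphy for {Taxon H, Taxon J}.
C3: derived state '1' in Taxon X only — an autapomorphy, so it tells us nothing about relationships among taxa.
C4 (state '1') occurs in Taxon H and Taxon L but conflicts with the nesting implied by the other characters — most parsimoniously interpreted as homoplasy.
C5 (derived state '0') is shared by Taxon A, Taxon H, Taxon J, and Taxon Q — a synapomorphy uniting that clade.
Only Taxon A and Taxon Q show the derived state '1' for C6, supporting them as a clade.
C7 (derived state '1') is shared by all ingroup taxa — unites the whole ingroup.
Most parsimonious ingroup topology: ((Taxon L,Taxon X),((Taxon J,Taxon H),(Taxon Q,Taxon A))).
Taxon A and Taxon Q share a more recent common ancestor with each other than either does with Taxon J, so Taxon J is the least closely related of the three.

Taxon J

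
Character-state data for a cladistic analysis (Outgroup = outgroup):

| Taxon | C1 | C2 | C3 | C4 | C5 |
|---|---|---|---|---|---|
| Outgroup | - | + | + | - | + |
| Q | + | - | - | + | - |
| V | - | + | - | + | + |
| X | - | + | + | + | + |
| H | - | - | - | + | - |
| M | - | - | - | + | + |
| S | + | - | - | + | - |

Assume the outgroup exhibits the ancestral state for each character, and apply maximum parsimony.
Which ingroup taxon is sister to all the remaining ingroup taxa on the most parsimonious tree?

Character polarity is set by the outgroup: the derived state is whichever differs from the outgroup's state, so for C2, C3, C5 the derived state is '-', and for the remaining characters it is '+'.
C1 (derived state '+') is shared by Q and S — a synapomorphy uniting that clade.
Only H, M, Q, and S show the derived state '-' for C2, supporting them as a clade.
Only H, M, Q, S, and V show the derived state '-' for C3, supporting them as a clade.
All ingroup taxa share the derived state '+' for C4; it defines the ingroup but does not resolve relationships within it.
Only H, Q, and S show the derived state '-' for C5, supporting them as a clade.
Most parsimonious ingroup topology: (((((Q,S),H),M),V),X).
X is sister to the clade containing all other ingroup taxa, so it is the earliest-diverging (most basal) ingroup lineage.

X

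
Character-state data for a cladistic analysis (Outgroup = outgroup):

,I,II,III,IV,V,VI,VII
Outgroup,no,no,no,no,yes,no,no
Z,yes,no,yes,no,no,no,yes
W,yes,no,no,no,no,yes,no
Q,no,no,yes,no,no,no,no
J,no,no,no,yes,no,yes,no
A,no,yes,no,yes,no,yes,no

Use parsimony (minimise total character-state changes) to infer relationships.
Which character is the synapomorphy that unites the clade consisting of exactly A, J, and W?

VI

Character polarity is set by the outgroup: the derived state is whichever differs from the outgroup's state, so for V the derived state is 'no', and for the remaining characters it is 'yes'.
I groups W and Z, which is incompatible with the clades supported by the remaining characters; treating it as convergent (homoplasy) costs fewer steps than any alternative tree.
II (derived state 'yes') is unique to A (autapomorphy; uninformative for grouping).
III (derived state 'yes') is shared by Q and Z — a synapomorphy uniting that clade.
Only A and J show the derived state 'yes' for IV, supporting them as a clade.
All ingroup taxa share the derived state 'no' for V; it defines the ingroup but does not resolve relationships within it.
Only A, J, and W show the derived state 'yes' for VI, supporting them as a clade.
VII: derived state 'yes' in Z only — an autapomorphy, so it tells us nothing about relationships among taxa.
Most parsimonious ingroup topology: ((Q,Z),((A,J),W)).
The clade {A, J, W} is supported by VI: its derived state 'yes' occurs in exactly those taxa and in no other taxon (including the outgroup).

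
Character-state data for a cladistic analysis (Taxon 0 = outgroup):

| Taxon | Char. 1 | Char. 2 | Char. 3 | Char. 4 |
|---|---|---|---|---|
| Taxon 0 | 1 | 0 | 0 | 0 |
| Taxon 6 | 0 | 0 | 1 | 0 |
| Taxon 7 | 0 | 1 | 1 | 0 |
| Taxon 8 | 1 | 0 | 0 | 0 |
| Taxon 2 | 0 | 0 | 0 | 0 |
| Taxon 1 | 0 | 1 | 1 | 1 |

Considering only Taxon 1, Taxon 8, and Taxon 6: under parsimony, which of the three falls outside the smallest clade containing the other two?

Character polarity is set by the outgroup: the derived state is whichever differs from the outgroup's state, so for Char. 1 the derived state is '0', and for the remaining characters it is '1'.
Char. 1 (derived state '0') is shared by Taxon 1, Taxon 2, Taxon 6, and Taxon 7 — a synapomorphy uniting that clade.
Char. 2 (derived state '1') is shared by Taxon 1 and Taxon 7 — a synapomorphy uniting that clade.
Only Taxon 1, Taxon 6, and Taxon 7 show the derived state '1' for Char. 3, supporting them as a clade.
Char. 4: derived state '1' in Taxon 1 only — an autapomorphy, so it tells us nothing about relationships among taxa.
Most parsimonious ingroup topology: (((Taxon 6,(Taxon 7,Taxon 1)),Taxon 2),Taxon 8).
Taxon 1 and Taxon 6 share a more recent common ancestor with each other than either does with Taxon 8, so Taxon 8 is the least closely related of the three.

Taxon 8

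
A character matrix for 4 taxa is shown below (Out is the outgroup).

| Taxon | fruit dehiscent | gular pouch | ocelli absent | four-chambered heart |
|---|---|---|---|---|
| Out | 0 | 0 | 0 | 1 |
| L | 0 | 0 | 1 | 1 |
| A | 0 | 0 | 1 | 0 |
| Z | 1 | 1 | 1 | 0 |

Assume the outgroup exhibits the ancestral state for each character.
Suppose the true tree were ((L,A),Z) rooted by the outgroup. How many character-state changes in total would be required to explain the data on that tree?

Map each character onto ((L,A),Z) (rooted by Out) and count the minimum state changes it requires (Fitch parsimony):
fruit dehiscent: 1; gular pouch: 1; ocelli absent: 1; four-chambered heart: 2.
Total tree length = 5.

5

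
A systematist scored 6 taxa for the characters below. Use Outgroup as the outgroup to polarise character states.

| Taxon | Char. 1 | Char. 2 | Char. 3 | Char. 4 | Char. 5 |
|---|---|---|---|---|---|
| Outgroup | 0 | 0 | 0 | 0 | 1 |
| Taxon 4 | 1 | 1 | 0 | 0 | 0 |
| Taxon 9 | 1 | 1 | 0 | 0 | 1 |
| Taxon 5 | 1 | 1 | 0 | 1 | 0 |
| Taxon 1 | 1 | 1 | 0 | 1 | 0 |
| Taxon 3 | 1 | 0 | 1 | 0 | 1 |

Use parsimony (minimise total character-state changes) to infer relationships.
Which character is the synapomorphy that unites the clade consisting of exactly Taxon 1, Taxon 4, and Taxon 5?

Character polarity is set by the outgroup: the derived state is whichever differs from the outgroup's state, so for Char. 5 the derived state is '0', and for the remaining characters it is '1'.
Char. 1 (derived state '1') is shared by all ingroup taxa — unites the whole ingroup.
Char. 2: derived state '1' in Taxon 1, Taxon 4, Taxon 5, and Taxon 9 only — synapomorphy for {Taxon 1, Taxon 4, Taxon 5, Taxon 9}.
Char. 3 (derived state '1') is unique to Taxon 3 (autapomorphy; uninformative for grouping).
Only Taxon 1 and Taxon 5 show the derived state '1' for Char. 4, supporting them as a clade.
Only Taxon 1, Taxon 4, and Taxon 5 show the derived state '0' for Char. 5, supporting them as a clade.
Most parsimonious ingroup topology: (((Taxon 4,(Taxon 5,Taxon 1)),Taxon 9),Taxon 3).
The clade {Taxon 1, Taxon 4, Taxon 5} is supported by Char. 5: its derived state '0' occurs in exactly those taxa and in no other taxon (including the outgroup).

Char. 5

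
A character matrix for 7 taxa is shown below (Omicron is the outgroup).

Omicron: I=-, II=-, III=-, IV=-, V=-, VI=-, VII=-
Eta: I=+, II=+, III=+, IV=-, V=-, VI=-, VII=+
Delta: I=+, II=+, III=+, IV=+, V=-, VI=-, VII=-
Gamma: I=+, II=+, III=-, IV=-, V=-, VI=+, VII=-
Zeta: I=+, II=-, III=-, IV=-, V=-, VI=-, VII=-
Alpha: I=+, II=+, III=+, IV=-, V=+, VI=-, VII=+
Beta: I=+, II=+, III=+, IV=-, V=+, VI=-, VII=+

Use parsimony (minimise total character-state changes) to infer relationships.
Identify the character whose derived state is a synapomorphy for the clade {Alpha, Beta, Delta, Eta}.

III

The outgroup has state '-' for every character, so '+' is the derived state throughout.
I (derived state '+') is shared by all ingroup taxa — unites the whole ingroup.
II: derived state '+' in Alpha, Beta, Delta, Eta, and Gamma only — synapomorphy for {Alpha, Beta, Delta, Eta, Gamma}.
III (derived state '+') is shared by Alpha, Beta, Delta, and Eta — a synapomorphy uniting that clade.
IV (derived state '+') is unique to Delta (autapomorphy; uninformative for grouping).
V: derived state '+' in Alpha and Beta only — synapomorphy for {Alpha, Beta}.
VI: derived state '+' in Gamma only — an autapomorphy, so it tells us nothing about relationships among taxa.
VII (derived state '+') is shared by Alpha, Beta, and Eta — a synapomorphy uniting that clade.
Most parsimonious ingroup topology: ((((Eta,(Alpha,Beta)),Delta),Gamma),Zeta).
The clade {Alpha, Beta, Delta, Eta} is supported by III: its derived state '+' occurs in exactly those taxa and in no other taxon (including the outgroup).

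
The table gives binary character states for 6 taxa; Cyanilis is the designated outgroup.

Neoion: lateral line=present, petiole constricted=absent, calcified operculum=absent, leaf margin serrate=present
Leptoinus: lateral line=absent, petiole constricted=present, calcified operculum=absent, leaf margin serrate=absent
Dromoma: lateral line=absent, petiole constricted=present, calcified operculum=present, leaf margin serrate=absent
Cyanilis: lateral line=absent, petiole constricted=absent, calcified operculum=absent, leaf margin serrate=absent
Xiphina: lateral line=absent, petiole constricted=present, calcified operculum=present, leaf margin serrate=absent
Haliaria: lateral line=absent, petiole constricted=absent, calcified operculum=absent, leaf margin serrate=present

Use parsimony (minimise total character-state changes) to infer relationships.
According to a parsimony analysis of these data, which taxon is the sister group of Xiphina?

Dromoma

The outgroup has state 'absent' for every character, so 'present' is the derived state throughout.
lateral line (derived state 'present') is unique to Neoion (autapomorphy; uninformative for grouping).
petiole constricted: derived state 'present' in Dromoma, Leptoinus, and Xiphina only — synapomorphy for {Dromoma, Leptoinus, Xiphina}.
calcified operculum: derived state 'present' in Dromoma and Xiphina only — synapomorphy for {Dromoma, Xiphina}.
leaf margin serrate: derived state 'present' in Haliaria and Neoion only — synapomorphy for {Haliaria, Neoion}.
Most parsimonious ingroup topology: ((Neoion,Haliaria),(Leptoinus,(Dromoma,Xiphina))).
Xiphina and Dromoma form a cherry on this tree, so they are sister taxa.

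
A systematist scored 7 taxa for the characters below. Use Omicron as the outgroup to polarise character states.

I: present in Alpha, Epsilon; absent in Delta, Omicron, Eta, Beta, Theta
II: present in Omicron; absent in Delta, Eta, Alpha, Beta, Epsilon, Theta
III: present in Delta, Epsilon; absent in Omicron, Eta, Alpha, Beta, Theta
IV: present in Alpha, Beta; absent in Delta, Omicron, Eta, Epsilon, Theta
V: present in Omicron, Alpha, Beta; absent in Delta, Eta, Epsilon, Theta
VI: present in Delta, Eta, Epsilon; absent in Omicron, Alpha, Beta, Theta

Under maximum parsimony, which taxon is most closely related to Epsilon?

Character polarity is set by the outgroup: the derived state is whichever differs from the outgroup's state, so for II, V the derived state is 'absent', and for the remaining characters it is 'present'.
I (state 'present') occurs in Alpha and Epsilon but conflicts with the nesting implied by the other characters — most parsimoniously interpreted as homoplasy.
II (derived state 'absent') is shared by all ingroup taxa — unites the whole ingroup.
Only Delta and Epsilon show the derived state 'present' for III, supporting them as a clade.
Only Alpha and Beta show the derived state 'present' for IV, supporting them as a clade.
V (derived state 'absent') is shared by Delta, Epsilon, Eta, and Theta — a synapomorphy uniting that clade.
VI (derived state 'present') is shared by Delta, Epsilon, and Eta — a synapomorphy uniting that clade.
Most parsimonious ingroup topology: ((Alpha,Beta),((Eta,(Epsilon,Delta)),Theta)).
Epsilon and Delta form a cherry on this tree, so they are sister taxa.

Delta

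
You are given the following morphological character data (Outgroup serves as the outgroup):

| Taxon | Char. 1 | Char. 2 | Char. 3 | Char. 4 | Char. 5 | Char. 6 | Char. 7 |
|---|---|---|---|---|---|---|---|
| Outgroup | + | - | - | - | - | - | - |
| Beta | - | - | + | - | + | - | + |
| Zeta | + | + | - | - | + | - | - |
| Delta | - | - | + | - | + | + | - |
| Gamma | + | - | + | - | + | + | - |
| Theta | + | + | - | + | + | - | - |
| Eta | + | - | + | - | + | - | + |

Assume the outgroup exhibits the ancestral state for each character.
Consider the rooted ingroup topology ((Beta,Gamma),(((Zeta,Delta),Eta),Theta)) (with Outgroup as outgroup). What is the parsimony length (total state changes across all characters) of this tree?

Map each character onto ((Beta,Gamma),(((Zeta,Delta),Eta),Theta)) (rooted by Outgroup) and count the minimum state changes it requires (Fitch parsimony):
Char. 1: 2; Char. 2: 2; Char. 3: 3; Char. 4: 1; Char. 5: 1; Char. 6: 2; Char. 7: 2.
Total tree length = 13.

13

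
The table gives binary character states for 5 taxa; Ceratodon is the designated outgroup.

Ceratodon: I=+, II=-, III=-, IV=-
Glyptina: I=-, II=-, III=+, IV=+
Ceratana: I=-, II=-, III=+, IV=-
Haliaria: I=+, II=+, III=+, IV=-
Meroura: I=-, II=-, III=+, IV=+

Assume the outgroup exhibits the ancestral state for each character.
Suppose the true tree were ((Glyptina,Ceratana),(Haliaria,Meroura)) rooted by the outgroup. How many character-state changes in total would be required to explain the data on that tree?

6

Map each character onto ((Glyptina,Ceratana),(Haliaria,Meroura)) (rooted by Ceratodon) and count the minimum state changes it requires (Fitch parsimony):
I: 2; II: 1; III: 1; IV: 2.
Total tree length = 6.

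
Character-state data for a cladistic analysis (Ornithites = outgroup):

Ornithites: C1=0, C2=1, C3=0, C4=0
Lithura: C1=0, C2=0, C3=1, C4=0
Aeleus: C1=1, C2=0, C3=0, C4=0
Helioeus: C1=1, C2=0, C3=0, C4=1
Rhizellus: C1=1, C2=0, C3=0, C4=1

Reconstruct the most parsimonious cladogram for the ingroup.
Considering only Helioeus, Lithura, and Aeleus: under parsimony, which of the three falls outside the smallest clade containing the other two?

Lithura

Character polarity is set by the outgroup: the derived state is whichever differs from the outgroup's state, so for C2 the derived state is '0', and for the remaining characters it is '1'.
C1: derived state '1' in Aeleus, Helioeus, and Rhizellus only — synapomorphy for {Aeleus, Helioeus, Rhizellus}.
C2 (derived state '0') is shared by all ingroup taxa — unites the whole ingroup.
C3: derived state '1' in Lithura only — an autapomorphy, so it tells us nothing about relationships among taxa.
C4: derived state '1' in Helioeus and Rhizellus only — synapomorphy for {Helioeus, Rhizellus}.
Most parsimonious ingroup topology: (Lithura,(Aeleus,(Helioeus,Rhizellus))).
Aeleus and Helioeus share a more recent common ancestor with each other than either does with Lithura, so Lithura is the least closely related of the three.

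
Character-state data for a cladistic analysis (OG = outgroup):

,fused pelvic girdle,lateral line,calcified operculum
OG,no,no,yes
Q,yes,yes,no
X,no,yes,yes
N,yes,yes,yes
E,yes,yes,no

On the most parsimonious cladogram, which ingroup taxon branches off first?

X

Character polarity is set by the outgroup: the derived state is whichever differs from the outgroup's state, so for calcified operculum the derived state is 'no', and for the remaining characters it is 'yes'.
fused pelvic girdle (derived state 'yes') is shared by E, N, and Q — a synapomorphy uniting that clade.
All ingroup taxa share the derived state 'yes' for lateral line; it defines the ingroup but does not resolve relationships within it.
calcified operculum: derived state 'no' in E and Q only — synapomorphy for {E, Q}.
Most parsimonious ingroup topology: (((Q,E),N),X).
X is sister to the clade containing all other ingroup taxa, so it is the earliest-diverging (most basal) ingroup lineage.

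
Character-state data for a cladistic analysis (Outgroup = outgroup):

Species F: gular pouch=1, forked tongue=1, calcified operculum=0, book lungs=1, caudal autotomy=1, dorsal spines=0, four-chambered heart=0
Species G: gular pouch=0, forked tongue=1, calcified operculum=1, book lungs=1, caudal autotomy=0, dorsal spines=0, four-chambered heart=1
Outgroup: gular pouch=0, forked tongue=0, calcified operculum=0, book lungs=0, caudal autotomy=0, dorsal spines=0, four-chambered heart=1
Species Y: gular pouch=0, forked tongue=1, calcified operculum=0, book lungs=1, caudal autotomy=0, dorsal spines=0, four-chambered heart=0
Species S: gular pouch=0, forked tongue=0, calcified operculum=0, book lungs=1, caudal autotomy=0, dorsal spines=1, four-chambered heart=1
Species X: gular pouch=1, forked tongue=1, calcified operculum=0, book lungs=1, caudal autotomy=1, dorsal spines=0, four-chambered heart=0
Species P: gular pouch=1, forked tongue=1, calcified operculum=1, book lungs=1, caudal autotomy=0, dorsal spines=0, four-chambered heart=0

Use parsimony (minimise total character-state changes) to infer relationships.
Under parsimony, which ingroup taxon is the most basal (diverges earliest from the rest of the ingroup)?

Species S

Character polarity is set by the outgroup: the derived state is whichever differs from the outgroup's state, so for four-chambered heart the derived state is '0', and for the remaining characters it is '1'.
Only Species F, Species P, and Species X show the derived state '1' for gular pouch, supporting them as a clade.
Only Species F, Species G, Species P, Species X, and Species Y show the derived state '1' for forked tongue, supporting them as a clade.
calcified operculum groups Species G and Species P, which is incompatible with the clades supported by the remaining characters; treating it as convergent (homoplasy) costs fewer steps than any alternative tree.
All ingroup taxa share the derived state '1' for book lungs; it defines the ingroup but does not resolve relationships within it.
caudal autotomy (derived state '1') is shared by Species F and Species X — a synapomorphy uniting that clade.
dorsal spines (derived state '1') is unique to Species S (autapomorphy; uninformative for grouping).
four-chambered heart (derived state '0') is shared by Species F, Species P, Species X, and Species Y — a synapomorphy uniting that clade.
Most parsimonious ingroup topology: ((Species G,(((Species X,Species F),Species P),Species Y)),Species S).
Species S is sister to the clade containing all other ingroup taxa, so it is the earliest-diverging (most basal) ingroup lineage.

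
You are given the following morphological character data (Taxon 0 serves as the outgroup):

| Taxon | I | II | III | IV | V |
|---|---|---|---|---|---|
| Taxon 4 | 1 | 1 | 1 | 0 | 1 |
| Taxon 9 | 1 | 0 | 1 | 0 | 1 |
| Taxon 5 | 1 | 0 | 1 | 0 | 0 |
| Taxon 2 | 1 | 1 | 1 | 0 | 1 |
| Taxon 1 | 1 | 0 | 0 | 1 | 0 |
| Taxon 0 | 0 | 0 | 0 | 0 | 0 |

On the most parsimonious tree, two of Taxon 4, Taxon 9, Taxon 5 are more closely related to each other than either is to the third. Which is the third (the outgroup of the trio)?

The outgroup has state '0' for every character, so '1' is the derived state throughout.
All ingroup taxa share the derived state '1' for I; it defines the ingroup but does not resolve relationships within it.
II: derived state '1' in Taxon 2 and Taxon 4 only — synapomorphy for {Taxon 2, Taxon 4}.
III: derived state '1' in Taxon 2, Taxon 4, Taxon 5, and Taxon 9 only — synapomorphy for {Taxon 2, Taxon 4, Taxon 5, Taxon 9}.
IV (derived state '1') is unique to Taxon 1 (autapomorphy; uninformative for grouping).
V (derived state '1') is shared by Taxon 2, Taxon 4, and Taxon 9 — a synapomorphy uniting that clade.
Most parsimonious ingroup topology: ((((Taxon 2,Taxon 4),Taxon 9),Taxon 5),Taxon 1).
Taxon 4 and Taxon 9 share a more recent common ancestor with each other than either does with Taxon 5, so Taxon 5 is the least closely related of the three.

Taxon 5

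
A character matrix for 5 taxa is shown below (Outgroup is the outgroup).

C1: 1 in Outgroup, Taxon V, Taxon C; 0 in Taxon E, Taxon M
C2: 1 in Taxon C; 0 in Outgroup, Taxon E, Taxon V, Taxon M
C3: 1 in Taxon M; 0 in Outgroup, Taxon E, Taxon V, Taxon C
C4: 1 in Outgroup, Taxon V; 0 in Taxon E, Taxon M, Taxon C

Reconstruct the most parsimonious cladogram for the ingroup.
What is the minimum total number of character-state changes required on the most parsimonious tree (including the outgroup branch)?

Character polarity is set by the outgroup: the derived state is whichever differs from the outgroup's state, so for C1, C4 the derived state is '0', and for the remaining characters it is '1'.
C1 (derived state '0') is shared by Taxon E and Taxon M — a synapomorphy uniting that clade.
C2: derived state '1' in Taxon C only — an autapomorphy, so it tells us nothing about relationships among taxa.
C3 (derived state '1') is unique to Taxon M (autapomorphy; uninformative for grouping).
C4: derived state '0' in Taxon C, Taxon E, and Taxon M only — synapomorphy for {Taxon C, Taxon E, Taxon M}.
Most parsimonious ingroup topology: (((Taxon E,Taxon M),Taxon C),Taxon V).
Changes per character on this tree: C1: 1; C2: 1; C3: 1; C4: 1.
Total = 4.

4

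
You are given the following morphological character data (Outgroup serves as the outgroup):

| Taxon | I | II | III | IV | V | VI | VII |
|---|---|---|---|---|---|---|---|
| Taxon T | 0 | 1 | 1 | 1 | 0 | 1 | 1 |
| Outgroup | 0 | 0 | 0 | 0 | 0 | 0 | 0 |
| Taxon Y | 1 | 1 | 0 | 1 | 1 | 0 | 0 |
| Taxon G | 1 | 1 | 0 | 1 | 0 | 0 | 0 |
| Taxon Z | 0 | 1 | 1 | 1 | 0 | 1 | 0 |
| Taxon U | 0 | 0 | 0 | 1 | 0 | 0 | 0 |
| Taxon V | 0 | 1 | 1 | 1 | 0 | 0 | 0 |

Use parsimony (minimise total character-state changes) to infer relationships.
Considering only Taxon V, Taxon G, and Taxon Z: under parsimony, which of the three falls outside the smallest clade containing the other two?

The outgroup has state '0' for every character, so '1' is the derived state throughout.
Only Taxon G and Taxon Y show the derived state '1' for I, supporting them as a clade.
II: derived state '1' in Taxon G, Taxon T, Taxon V, Taxon Y, and Taxon Z only — synapomorphy for {Taxon G, Taxon T, Taxon V, Taxon Y, Taxon Z}.
III (derived state '1') is shared by Taxon T, Taxon V, and Taxon Z — a synapomorphy uniting that clade.
IV (derived state '1') is shared by all ingroup taxa — unites the whole ingroup.
V (derived state '1') is unique to Taxon Y (autapomorphy; uninformative for grouping).
VI: derived state '1' in Taxon T and Taxon Z only — synapomorphy for {Taxon T, Taxon Z}.
VII: derived state '1' in Taxon T only — an autapomorphy, so it tells us nothing about relationships among taxa.
Most parsimonious ingroup topology: (((Taxon Y,Taxon G),((Taxon T,Taxon Z),Taxon V)),Taxon U).
Taxon V and Taxon Z share a more recent common ancestor with each other than either does with Taxon G, so Taxon G is the least closely related of the three.

Taxon G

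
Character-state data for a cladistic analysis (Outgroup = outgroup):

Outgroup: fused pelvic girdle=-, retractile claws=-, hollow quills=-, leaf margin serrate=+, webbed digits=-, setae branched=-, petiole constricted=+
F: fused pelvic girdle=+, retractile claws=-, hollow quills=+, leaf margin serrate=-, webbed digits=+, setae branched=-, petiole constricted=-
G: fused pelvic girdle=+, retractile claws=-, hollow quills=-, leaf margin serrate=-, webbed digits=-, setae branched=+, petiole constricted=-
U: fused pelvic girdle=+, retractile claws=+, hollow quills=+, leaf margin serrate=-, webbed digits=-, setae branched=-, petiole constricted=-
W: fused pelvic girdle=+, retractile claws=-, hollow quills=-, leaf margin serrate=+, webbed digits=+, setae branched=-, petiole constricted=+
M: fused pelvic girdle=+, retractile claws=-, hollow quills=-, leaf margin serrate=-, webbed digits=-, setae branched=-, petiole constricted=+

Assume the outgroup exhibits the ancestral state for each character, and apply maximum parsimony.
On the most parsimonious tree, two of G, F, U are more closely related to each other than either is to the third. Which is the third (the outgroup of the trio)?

G

Character polarity is set by the outgroup: the derived state is whichever differs from the outgroup's state, so for leaf margin serrate, petiole constricted the derived state is '-', and for the remaining characters it is '+'.
All ingroup taxa share the derived state '+' for fused pelvic girdle; it defines the ingroup but does not resolve relationships within it.
retractile claws (derived state '+') is unique to U (autapomorphy; uninformative for grouping).
hollow quills (derived state '+') is shared by F and U — a synapomorphy uniting that clade.
leaf margin serrate (derived state '-') is shared by F, G, M, and U — a synapomorphy uniting that clade.
webbed digits groups F and W, which is incompatible with the clades supported by the remaining characters; treating it as convergent (homoplasy) costs fewer steps than any alternative tree.
setae branched (derived state '+') is unique to G (autapomorphy; uninformative for grouping).
petiole constricted (derived state '-') is shared by F, G, and U — a synapomorphy uniting that clade.
Most parsimonious ingroup topology: ((((F,U),G),M),W).
U and F share a more recent common ancestor with each other than either does with G, so G is the least closely related of the three.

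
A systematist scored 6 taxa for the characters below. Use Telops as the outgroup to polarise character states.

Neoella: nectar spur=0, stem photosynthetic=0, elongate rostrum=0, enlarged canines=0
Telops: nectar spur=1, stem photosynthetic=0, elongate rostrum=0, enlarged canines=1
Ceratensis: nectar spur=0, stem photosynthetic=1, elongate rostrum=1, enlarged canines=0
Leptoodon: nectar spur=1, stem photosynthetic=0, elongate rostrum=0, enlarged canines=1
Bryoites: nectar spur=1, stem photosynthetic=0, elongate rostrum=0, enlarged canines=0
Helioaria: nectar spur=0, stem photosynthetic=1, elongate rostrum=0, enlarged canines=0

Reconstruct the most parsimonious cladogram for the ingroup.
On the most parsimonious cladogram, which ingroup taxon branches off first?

Leptoodon

Character polarity is set by the outgroup: the derived state is whichever differs from the outgroup's state, so for nectar spur, enlarged canines the derived state is '0', and for the remaining characters it is '1'.
Only Ceratensis, Helioaria, and Neoella show the derived state '0' for nectar spur, supporting them as a clade.
stem photosynthetic: derived state '1' in Ceratensis and Helioaria only — synapomorphy for {Ceratensis, Helioaria}.
elongate rostrum: derived state '1' in Ceratensis only — an autapomorphy, so it tells us nothing about relationships among taxa.
enlarged canines: derived state '0' in Bryoites, Ceratensis, Helioaria, and Neoella only — synapomorphy for {Bryoites, Ceratensis, Helioaria, Neoella}.
Most parsimonious ingroup topology: (((Neoella,(Helioaria,Ceratensis)),Bryoites),Leptoodon).
Leptoodon is sister to the clade containing all other ingroup taxa, so it is the earliest-diverging (most basal) ingroup lineage.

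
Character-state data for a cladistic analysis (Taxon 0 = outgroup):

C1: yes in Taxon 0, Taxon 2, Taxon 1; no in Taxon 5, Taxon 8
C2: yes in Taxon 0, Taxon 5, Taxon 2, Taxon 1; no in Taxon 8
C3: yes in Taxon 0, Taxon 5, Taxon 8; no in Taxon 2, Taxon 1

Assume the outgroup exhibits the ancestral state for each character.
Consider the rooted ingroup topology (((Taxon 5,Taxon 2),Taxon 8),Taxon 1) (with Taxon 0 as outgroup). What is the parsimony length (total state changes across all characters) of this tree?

Map each character onto (((Taxon 5,Taxon 2),Taxon 8),Taxon 1) (rooted by Taxon 0) and count the minimum state changes it requires (Fitch parsimony):
C1: 2; C2: 1; C3: 2.
Total tree length = 5.

5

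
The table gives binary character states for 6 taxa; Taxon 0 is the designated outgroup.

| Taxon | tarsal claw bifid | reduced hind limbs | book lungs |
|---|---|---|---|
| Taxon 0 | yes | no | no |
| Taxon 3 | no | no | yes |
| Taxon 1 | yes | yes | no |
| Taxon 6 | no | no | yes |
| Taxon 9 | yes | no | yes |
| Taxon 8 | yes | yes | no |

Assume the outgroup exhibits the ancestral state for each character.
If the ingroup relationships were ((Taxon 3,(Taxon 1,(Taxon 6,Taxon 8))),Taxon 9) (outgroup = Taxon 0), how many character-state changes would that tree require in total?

Map each character onto ((Taxon 3,(Taxon 1,(Taxon 6,Taxon 8))),Taxon 9) (rooted by Taxon 0) and count the minimum state changes it requires (Fitch parsimony):
tarsal claw bifid: 2; reduced hind limbs: 2; book lungs: 3.
Total tree length = 7.

7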